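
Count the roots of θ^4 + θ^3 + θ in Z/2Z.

1

Write f(θ) = θ^4 + θ^3 + θ.
Evaluate at each of the 2 elements of Z/2Z:
f(0) = 0 → root; f(1) = 1.
Roots: {0}.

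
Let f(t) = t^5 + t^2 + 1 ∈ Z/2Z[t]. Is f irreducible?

Check for roots in Z/2Z: f(0) = 1; f(1) = 1.
No roots, so no linear factors.
Monic irreducibles of degree 2 over GF(2): t^2 + t + 1.
None of them divide f (all give nonzero remainder).
No irreducible factor of degree ≤ 2 exists, so f is irreducible over GF(2).

Yes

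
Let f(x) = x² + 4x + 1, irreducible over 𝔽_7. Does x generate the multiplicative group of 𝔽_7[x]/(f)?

No

|GF(7^2)^×| = 7^2 − 1 = 48. Prime factorization: 48 = 2^4·3.
f is primitive ⇔ x has order 48 in GF(7)[x]/(f), i.e. x^(48/q) ≠ 1 for each prime q | 48.
x^(24) mod f = 1
x^(16) mod f = 1
Since x^(24) = 1, the order of x divides 24 < 48; not primitive.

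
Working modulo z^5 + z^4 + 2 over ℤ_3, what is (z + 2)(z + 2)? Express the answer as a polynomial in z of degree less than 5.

z^2 + z + 1

Multiply in ℤ_3[z]: (z + 2)·(z + 2) = z^2 + z + 1.
Reduced: z^2 + z + 1.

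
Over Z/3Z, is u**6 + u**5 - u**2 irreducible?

Write m(u) = u**6 + u**5 - u**2.
Check for roots in Z/3Z: m(0) = 0 → root; m(1) = 1; m(2) = 2.
m(0) = 0, so (u) divides m(u); m is reducible.

No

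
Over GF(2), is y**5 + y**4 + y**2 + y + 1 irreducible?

Yes

Write P(y) = y**5 + y**4 + y**2 + y + 1.
Check for roots in GF(2): P(0) = 1; P(1) = 1.
No roots, so no linear factors.
Monic irreducibles of degree 2 over GF(2): y**2 + y + 1.
None of them divide P (all give nonzero remainder).
No irreducible factor of degree ≤ 2 exists, so P is irreducible over GF(2).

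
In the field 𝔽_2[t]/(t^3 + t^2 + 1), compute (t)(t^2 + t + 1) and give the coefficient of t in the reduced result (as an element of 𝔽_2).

Multiply in 𝔽_2[t]: (t)·(t^2 + t + 1) = t^3 + t^2 + t.
Reduce using t^3 ≡ t^2 + 1 (mod t^3 + t^2 + 1).
Reduced: t + 1.

1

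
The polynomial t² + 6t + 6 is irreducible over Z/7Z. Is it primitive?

Write f(t) = t² + 6t + 6.
|GF(7^2)^×| = 7^2 − 1 = 48. Prime factorization: 48 = 2^4·3.
f is primitive ⇔ t has order 48 in GF(7)[t]/(f), i.e. t^(48/q) ≠ 1 for each prime q | 48.
t^(24) mod f = 6.
t^(16) mod f = 1
Since t^(16) = 1, the order of t divides 16 < 48; not primitive.

No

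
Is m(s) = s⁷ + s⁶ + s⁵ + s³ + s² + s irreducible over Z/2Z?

Check for roots in Z/2Z: m(0) = 0 → root; m(1) = 0 → root.
m(0) = 0, so (s) divides m(s); m is reducible.

No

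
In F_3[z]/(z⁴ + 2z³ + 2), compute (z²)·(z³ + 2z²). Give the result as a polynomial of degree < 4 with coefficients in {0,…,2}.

Multiply in F_3[z]: (z²)·(z³ + 2z²) = z⁵ + 2z⁴.
Reduce using z⁴ ≡ z³ + 1 (mod z⁴ + 2z³ + 2).
Reduced: z.

z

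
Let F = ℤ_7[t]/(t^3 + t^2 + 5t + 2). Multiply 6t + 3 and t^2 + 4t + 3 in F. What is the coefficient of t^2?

0

Multiply in ℤ_7[t]: (6t + 3)·(t^2 + 4t + 3) = 6t^3 + 6t^2 + 2t + 2.
Reduce using t^3 ≡ 6t^2 + 2t + 5 (mod t^3 + t^2 + 5t + 2).
Reduced: 4.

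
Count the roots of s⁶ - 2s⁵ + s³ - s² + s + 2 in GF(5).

Write f(s) = s⁶ - 2s⁵ + s³ - s² + s + 2.
Evaluate at each of the 5 elements of GF(5):
f(0) = 2; f(1) = 2; f(2) = 3; f(3) = 1; f(4) = 2.
No element is a root.

0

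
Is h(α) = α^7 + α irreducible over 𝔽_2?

No

Check for roots in 𝔽_2: h(0) = 0 → root; h(1) = 0 → root.
h(0) = 0, so (α) divides h(α); h is reducible.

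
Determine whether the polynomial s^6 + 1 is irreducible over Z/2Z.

Write m(s) = s^6 + 1.
Check for roots in Z/2Z: m(0) = 1; m(1) = 0 → root.
m(1) = 0, so (s − 1) divides m(s); m is reducible.

No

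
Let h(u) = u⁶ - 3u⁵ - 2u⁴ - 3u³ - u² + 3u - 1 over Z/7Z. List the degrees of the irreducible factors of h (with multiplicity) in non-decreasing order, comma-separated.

Linear factors from roots: (u + 3), (u + 1).
Complete factorization: h(u) = (u + 1)·(u + 3)·(u² + 3u - 2)·(u² - 3u - 1).
Factor degrees with multiplicity: 1 + 1 + 2 + 2 = 6.

1, 1, 2, 2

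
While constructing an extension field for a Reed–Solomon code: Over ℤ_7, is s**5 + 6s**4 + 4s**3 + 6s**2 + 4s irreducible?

No

Write m(s) = s**5 + 6s**4 + 4s**3 + 6s**2 + 4s.
Check for roots in ℤ_7: m(0) = 0 → root; m(1) = 0 → root; m(2) = 3; m(3) = 0 → root; m(4) = 2; m(5) = 6; m(6) = 3.
m(0) = 0, so (s) divides m(s); m is reducible.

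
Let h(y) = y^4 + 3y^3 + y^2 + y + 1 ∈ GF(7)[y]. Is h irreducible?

No

Check for roots in GF(7): h(0) = 1; h(1) = 0 → root; h(2) = 5; h(3) = 0 → root; h(4) = 0 → root; h(5) = 2; h(6) = 6.
h(1) = 0, so (y − 1) divides h(y); h is reducible.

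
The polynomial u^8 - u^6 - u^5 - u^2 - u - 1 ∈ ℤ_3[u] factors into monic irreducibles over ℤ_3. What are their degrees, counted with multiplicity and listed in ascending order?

Write h(u) = u^8 - u^6 - u^5 - u^2 - u - 1.
Roots in ℤ_3: h(0) = 2; h(1) = 2; h(2) = 0 → root.
Linear factors from roots: (u + 1).
Complete factorization: h(u) = (u + 1)^2·(u^2 - u - 1)·(u^2 + u - 1)^2.
Factor degrees with multiplicity: 1 + 1 + 2 + 2 + 2 = 8.

1, 1, 2, 2, 2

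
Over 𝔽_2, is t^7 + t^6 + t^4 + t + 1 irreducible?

Yes

Write h(t) = t^7 + t^6 + t^4 + t + 1.
Check for roots in 𝔽_2: h(0) = 1; h(1) = 1.
No roots, so no linear factors.
Monic irreducibles of degree 2 over GF(2): t^2 + t + 1.
None of them divide h (all give nonzero remainder).
Monic irreducibles of degree 3 over GF(2): t^3 + t + 1, t^3 + t^2 + 1.
None of them divide h (all give nonzero remainder).
No irreducible factor of degree ≤ 3 exists, so h is irreducible over GF(2).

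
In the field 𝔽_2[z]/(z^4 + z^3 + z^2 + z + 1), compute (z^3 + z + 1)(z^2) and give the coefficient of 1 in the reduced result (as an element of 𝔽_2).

1

Multiply in 𝔽_2[z]: (z^3 + z + 1)·(z^2) = z^5 + z^3 + z^2.
Reduce using z^4 ≡ z^3 + z^2 + z + 1 (mod z^4 + z^3 + z^2 + z + 1).
Reduced: z^3 + z^2 + 1.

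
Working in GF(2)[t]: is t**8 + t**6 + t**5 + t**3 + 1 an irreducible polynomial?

Yes

Write h(t) = t**8 + t**6 + t**5 + t**3 + 1.
Check for roots in GF(2): h(0) = 1; h(1) = 1.
No roots, so no linear factors.
Monic irreducibles of degree 2 over GF(2): t**2 + t + 1.
None of them divide h (all give nonzero remainder).
Monic irreducibles of degree 3 over GF(2): t**3 + t + 1, t**3 + t**2 + 1.
None of them divide h (all give nonzero remainder).
Monic irreducibles of degree 4 over GF(2): t**4 + t + 1, t**4 + t**3 + 1, t**4 + t**3 + t**2 + t + 1.
None of them divide h (all give nonzero remainder).
No irreducible factor of degree ≤ 4 exists, so h is irreducible over GF(2).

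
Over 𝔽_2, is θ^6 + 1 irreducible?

No

Write h(θ) = θ^6 + 1.
Check for roots in 𝔽_2: h(0) = 1; h(1) = 0 → root.
h(1) = 0, so (θ − 1) divides h(θ); h is reducible.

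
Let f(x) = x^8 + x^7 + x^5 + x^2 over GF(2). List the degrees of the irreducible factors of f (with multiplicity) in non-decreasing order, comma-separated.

Roots in GF(2): f(0) = 0 → root; f(1) = 0 → root.
Linear factors from roots: (x), (x + 1).
Complete factorization: f(x) = (x)^2·(x + 1)^3·(x^3 + x + 1).
Factor degrees with multiplicity: 1 + 1 + 1 + 1 + 1 + 3 = 8.

1, 1, 1, 1, 1, 3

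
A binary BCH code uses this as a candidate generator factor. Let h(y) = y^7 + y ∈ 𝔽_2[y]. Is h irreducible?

No

Check for roots in 𝔽_2: h(0) = 0 → root; h(1) = 0 → root.
h(0) = 0, so (y) divides h(y); h is reducible.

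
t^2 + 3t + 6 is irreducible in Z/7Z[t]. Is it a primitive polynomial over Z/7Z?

Write f(t) = t^2 + 3t + 6.
|GF(7^2)^×| = 7^2 − 1 = 48. Prime factorization: 48 = 2^4·3.
f is primitive ⇔ t has order 48 in GF(7)[t]/(f), i.e. t^(48/q) ≠ 1 for each prime q | 48.
t^(24) mod f = 6.
t^(16) mod f = 1
Since t^(16) = 1, the order of t divides 16 < 48; not primitive.

No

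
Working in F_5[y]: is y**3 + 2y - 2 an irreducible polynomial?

Write f(y) = y**3 + 2y - 2.
Check for roots in F_5: f(0) = 3; f(1) = 1; f(2) = 0 → root; f(3) = 1; f(4) = 0 → root.
f(2) = 0, so (y − 2) divides f(y); f is reducible.

No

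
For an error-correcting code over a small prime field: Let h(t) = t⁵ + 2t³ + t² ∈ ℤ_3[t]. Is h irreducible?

No

Check for roots in ℤ_3: h(0) = 0 → root; h(1) = 1; h(2) = 1.
h(0) = 0, so (t) divides h(t); h is reducible.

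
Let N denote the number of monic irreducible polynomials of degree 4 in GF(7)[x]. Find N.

588

Gauss's count: N_{7}(4) = (1/4) Σ_{d|4} μ(4/d)·7^d.
Divisors of 4: 1, 2, 4; μ(4/d) for each: 0, -1, 1.
Σ = − 7^2 + 7^4 = 2352.
N = 2352/4 = 588.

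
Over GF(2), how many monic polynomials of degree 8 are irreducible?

By the necklace-counting formula, N_2(8) = (1/8) Σ_{d|8} μ(8/d)·2^d.
Divisors of 8: 1, 2, 4, 8; μ(8/d) for each: 0, 0, -1, 1.
Σ = − 2^4 + 2^8 = 240.
N = 240/8 = 30.

30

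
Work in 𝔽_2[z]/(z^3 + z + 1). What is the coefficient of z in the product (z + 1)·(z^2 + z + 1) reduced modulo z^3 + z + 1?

1

Multiply in 𝔽_2[z]: (z + 1)·(z^2 + z + 1) = z^3 + 1.
Reduce using z^3 ≡ z + 1 (mod z^3 + z + 1).
Reduced: z.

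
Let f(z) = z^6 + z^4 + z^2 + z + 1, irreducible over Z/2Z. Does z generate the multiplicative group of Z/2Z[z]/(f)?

|GF(2^6)^×| = 2^6 − 1 = 63. Prime factorization: 63 = 3^2·7.
f is primitive ⇔ z has order 63 in GF(2)[z]/(f), i.e. z^(63/q) ≠ 1 for each prime q | 63.
z^(21) mod f = 1
z^(9) mod f = z^4 + z^2 + z.
Since z^(21) = 1, the order of z divides 21 < 63; not primitive.

No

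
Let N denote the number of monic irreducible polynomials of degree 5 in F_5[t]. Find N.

Gauss's count: N_{5}(5) = (1/5) Σ_{d|5} μ(5/d)·5^d.
Divisors of 5: 1, 5; μ(5/d) for each: -1, 1.
Σ = − 5^1 + 5^5 = 3120.
N = 3120/5 = 624.

624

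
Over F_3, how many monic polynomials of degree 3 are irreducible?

Gauss's count: N_{3}(3) = (1/3) Σ_{d|3} μ(3/d)·3^d.
Divisors of 3: 1, 3; μ(3/d) for each: -1, 1.
Σ = − 3^1 + 3^3 = 24.
N = 24/3 = 8.

8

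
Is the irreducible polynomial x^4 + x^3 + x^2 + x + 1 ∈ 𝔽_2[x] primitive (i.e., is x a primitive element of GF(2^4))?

No

Write f(x) = x^4 + x^3 + x^2 + x + 1.
|GF(2^4)^×| = 2^4 − 1 = 15. Prime factorization: 15 = 3·5.
f is primitive ⇔ x has order 15 in GF(2)[x]/(f), i.e. x^(15/q) ≠ 1 for each prime q | 15.
x^(5) mod f = 1
x^(3) mod f = x^3.
Since x^(5) = 1, the order of x divides 5 < 15; not primitive.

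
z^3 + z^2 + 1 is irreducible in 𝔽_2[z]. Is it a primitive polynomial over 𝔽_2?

Write f(z) = z^3 + z^2 + 1.
|GF(2^3)^×| = 2^3 − 1 = 7. Prime factorization: 7 = 7.
f is primitive ⇔ z has order 7 in GF(2)[z]/(f), i.e. z^(7/q) ≠ 1 for each prime q | 7.
z^(1) mod f = z.
None equal 1, so z has full order 7; f is primitive.

Yes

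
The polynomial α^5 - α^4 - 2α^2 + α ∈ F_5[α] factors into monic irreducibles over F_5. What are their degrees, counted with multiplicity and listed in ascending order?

Write h(α) = α^5 - α^4 - 2α^2 + α.
Roots in F_5: h(0) = 0 → root; h(1) = 4; h(2) = 0 → root; h(3) = 2; h(4) = 0 → root.
Linear factors from roots: (α), (α - 2), (α + 1).
Complete factorization: h(α) = (α)·(α + 1)·(α - 2)·(α^2 + 2).
Factor degrees with multiplicity: 1 + 1 + 1 + 2 = 5.

1, 1, 1, 2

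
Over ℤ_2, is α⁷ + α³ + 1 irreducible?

Write g(α) = α⁷ + α³ + 1.
Check for roots in ℤ_2: g(0) = 1; g(1) = 1.
No roots, so no linear factors.
Monic irreducibles of degree 2 over GF(2): α² + α + 1.
None of them divide g (all give nonzero remainder).
Monic irreducibles of degree 3 over GF(2): α³ + α + 1, α³ + α² + 1.
None of them divide g (all give nonzero remainder).
No irreducible factor of degree ≤ 3 exists, so g is irreducible over GF(2).

Yes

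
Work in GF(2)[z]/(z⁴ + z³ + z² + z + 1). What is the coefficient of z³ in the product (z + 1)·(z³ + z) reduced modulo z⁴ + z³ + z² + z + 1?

Multiply in GF(2)[z]: (z + 1)·(z³ + z) = z⁴ + z³ + z² + z.
Reduce using z⁴ ≡ z³ + z² + z + 1 (mod z⁴ + z³ + z² + z + 1).
Reduced: 1.

0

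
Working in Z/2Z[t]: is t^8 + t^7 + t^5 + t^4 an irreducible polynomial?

Write f(t) = t^8 + t^7 + t^5 + t^4.
Check for roots in Z/2Z: f(0) = 0 → root; f(1) = 0 → root.
f(0) = 0, so (t) divides f(t); f is reducible.

No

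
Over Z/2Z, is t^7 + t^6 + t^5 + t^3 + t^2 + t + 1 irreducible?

Yes

Write P(t) = t^7 + t^6 + t^5 + t^3 + t^2 + t + 1.
Check for roots in Z/2Z: P(0) = 1; P(1) = 1.
No roots, so no linear factors.
Monic irreducibles of degree 2 over GF(2): t^2 + t + 1.
None of them divide P (all give nonzero remainder).
Monic irreducibles of degree 3 over GF(2): t^3 + t + 1, t^3 + t^2 + 1.
None of them divide P (all give nonzero remainder).
No irreducible factor of degree ≤ 3 exists, so P is irreducible over GF(2).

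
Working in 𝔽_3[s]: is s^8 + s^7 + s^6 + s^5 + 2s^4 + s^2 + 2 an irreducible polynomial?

No

Write f(s) = s^8 + s^7 + s^6 + s^5 + 2s^4 + s^2 + 2.
Check for roots in 𝔽_3: f(0) = 2; f(1) = 0 → root; f(2) = 2.
f(1) = 0, so (s − 1) divides f(s); f is reducible.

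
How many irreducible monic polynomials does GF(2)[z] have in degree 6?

The number of monic irreducibles of degree 6 over GF(2) is (1/6)·Σ_{d∣6} μ(6/d) 2^d.
Divisors of 6: 1, 2, 3, 6; μ(6/d) for each: 1, -1, -1, 1.
Σ = 2^1 − 2^2 − 2^3 + 2^6 = 54.
N = 54/6 = 9.

9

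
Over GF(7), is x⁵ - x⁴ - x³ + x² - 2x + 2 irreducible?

No

Write f(x) = x⁵ - x⁴ - x³ + x² - 2x + 2.
Check for roots in GF(7): f(0) = 2; f(1) = 0 → root; f(2) = 3; f(3) = 0 → root; f(4) = 0 → root; f(5) = 5; f(6) = 4.
f(1) = 0, so (x − 1) divides f(x); f is reducible.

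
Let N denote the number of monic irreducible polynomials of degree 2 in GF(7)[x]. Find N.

The number of monic irreducibles of degree 2 over GF(7) is (1/2)·Σ_{d∣2} μ(2/d) 7^d.
Divisors of 2: 1, 2; μ(2/d) for each: -1, 1.
Σ = − 7^1 + 7^2 = 42.
N = 42/2 = 21.

21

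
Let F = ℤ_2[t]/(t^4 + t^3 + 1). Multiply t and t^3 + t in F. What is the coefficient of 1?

1

Multiply in ℤ_2[t]: (t)·(t^3 + t) = t^4 + t^2.
Reduce using t^4 ≡ t^3 + 1 (mod t^4 + t^3 + 1).
Reduced: t^3 + t^2 + 1.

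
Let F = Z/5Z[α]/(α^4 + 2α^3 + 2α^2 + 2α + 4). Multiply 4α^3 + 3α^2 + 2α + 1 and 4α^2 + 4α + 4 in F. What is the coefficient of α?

1

Multiply in Z/5Z[α]: (4α^3 + 3α^2 + 2α + 1)·(4α^2 + 4α + 4) = α^5 + 3α^4 + α^3 + 4α^2 + 2α + 4.
Reduce using α^4 ≡ 3α^3 + 3α^2 + 3α + 1 (mod α^4 + 2α^3 + 2α^2 + 2α + 4).
Reduced: 2α^3 + α.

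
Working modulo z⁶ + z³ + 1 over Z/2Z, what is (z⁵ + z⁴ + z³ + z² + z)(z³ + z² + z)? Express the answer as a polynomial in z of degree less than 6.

z^4 + z^3 + 1

Multiply in Z/2Z[z]: (z⁵ + z⁴ + z³ + z² + z)·(z³ + z² + z) = z⁸ + z⁶ + z⁵ + z⁴ + z².
Reduce using z⁶ ≡ z³ + 1 (mod z⁶ + z³ + 1).
Reduced: z⁴ + z³ + 1.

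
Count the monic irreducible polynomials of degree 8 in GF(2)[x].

Gauss's count: N_{2}(8) = (1/8) Σ_{d|8} μ(8/d)·2^d.
Divisors of 8: 1, 2, 4, 8; μ(8/d) for each: 0, 0, -1, 1.
Σ = − 2^4 + 2^8 = 240.
N = 240/8 = 30.

30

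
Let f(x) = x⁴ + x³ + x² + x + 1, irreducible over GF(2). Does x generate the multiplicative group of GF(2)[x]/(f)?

No

|GF(2^4)^×| = 2^4 − 1 = 15. Prime factorization: 15 = 3·5.
f is primitive ⇔ x has order 15 in GF(2)[x]/(f), i.e. x^(15/q) ≠ 1 for each prime q | 15.
x^(5) mod f = 1
x^(3) mod f = x³.
Since x^(5) = 1, the order of x divides 5 < 15; not primitive.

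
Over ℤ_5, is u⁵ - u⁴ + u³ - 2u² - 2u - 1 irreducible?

Yes

Write P(u) = u⁵ - u⁴ + u³ - 2u² - 2u - 1.
Check for roots in ℤ_5: P(0) = 4; P(1) = 1; P(2) = 1; P(3) = 4; P(4) = 1.
No roots, so no linear factors.
Degree-2 irreducible divisors: test the 10 monic irreducibles of degree 2 over GF(5).
None of them divide P (all give nonzero remainder).
No irreducible factor of degree ≤ 2 exists, so P is irreducible over GF(5).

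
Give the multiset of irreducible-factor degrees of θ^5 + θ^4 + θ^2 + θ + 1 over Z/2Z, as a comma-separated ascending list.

5

Write g(θ) = θ^5 + θ^4 + θ^2 + θ + 1.
Roots in Z/2Z: g(0) = 1; g(1) = 1.
Complete factorization: g(θ) = (θ^5 + θ^4 + θ^2 + θ + 1).
Factor degrees with multiplicity: 5 = 5.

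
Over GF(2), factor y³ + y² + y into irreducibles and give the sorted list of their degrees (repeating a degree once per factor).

1, 2

Write f(y) = y³ + y² + y.
Roots in GF(2): f(0) = 0 → root; f(1) = 1.
Linear factors from roots: (y).
Complete factorization: f(y) = (y)·(y² + y + 1).
Factor degrees with multiplicity: 1 + 2 = 3.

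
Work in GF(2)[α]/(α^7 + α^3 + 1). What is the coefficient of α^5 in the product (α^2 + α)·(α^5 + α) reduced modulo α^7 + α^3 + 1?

0

Multiply in GF(2)[α]: (α^2 + α)·(α^5 + α) = α^7 + α^6 + α^3 + α^2.
Reduce using α^7 ≡ α^3 + 1 (mod α^7 + α^3 + 1).
Reduced: α^6 + α^2 + 1.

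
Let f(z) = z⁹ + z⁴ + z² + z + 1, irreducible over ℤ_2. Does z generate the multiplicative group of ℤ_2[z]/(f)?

No

|GF(2^9)^×| = 2^9 − 1 = 511. Prime factorization: 511 = 7·73.
f is primitive ⇔ z has order 511 in GF(2)[z]/(f), i.e. z^(511/q) ≠ 1 for each prime q | 511.
z^(73) mod f = 1
z^(7) mod f = z⁷.
Since z^(73) = 1, the order of z divides 73 < 511; not primitive.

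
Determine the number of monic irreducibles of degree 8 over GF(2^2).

8160

By the necklace-counting formula, N_4(8) = (1/8) Σ_{d|8} μ(8/d)·4^d.
Divisors of 8: 1, 2, 4, 8; μ(8/d) for each: 0, 0, -1, 1.
Σ = − 4^4 + 4^8 = 65280.
N = 65280/8 = 8160.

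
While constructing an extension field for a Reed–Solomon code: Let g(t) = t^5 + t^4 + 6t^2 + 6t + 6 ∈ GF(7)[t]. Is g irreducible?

Check for roots in GF(7): g(0) = 6; g(1) = 6; g(2) = 6; g(3) = 3; g(4) = 6; g(5) = 2; g(6) = 6.
No roots, so no linear factors.
Degree-2 irreducible divisors: test the 21 monic irreducibles of degree 2 over GF(7).
None of them divide g (all give nonzero remainder).
No irreducible factor of degree ≤ 2 exists, so g is irreducible over GF(7).

Yes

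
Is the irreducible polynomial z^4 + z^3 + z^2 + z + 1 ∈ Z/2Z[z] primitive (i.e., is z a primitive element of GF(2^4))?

Write f(z) = z^4 + z^3 + z^2 + z + 1.
|GF(2^4)^×| = 2^4 − 1 = 15. Prime factorization: 15 = 3·5.
f is primitive ⇔ z has order 15 in GF(2)[z]/(f), i.e. z^(15/q) ≠ 1 for each prime q | 15.
z^(5) mod f = 1
z^(3) mod f = z^3.
Since z^(5) = 1, the order of z divides 5 < 15; not primitive.

No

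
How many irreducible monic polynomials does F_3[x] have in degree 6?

By the necklace-counting formula, N_3(6) = (1/6) Σ_{d|6} μ(6/d)·3^d.
Divisors of 6: 1, 2, 3, 6; μ(6/d) for each: 1, -1, -1, 1.
Σ = 3^1 − 3^2 − 3^3 + 3^6 = 696.
N = 696/6 = 116.

116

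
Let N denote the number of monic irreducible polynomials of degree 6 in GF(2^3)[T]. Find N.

The number of monic irreducibles of degree 6 over GF(8) is (1/6)·Σ_{d∣6} μ(6/d) 8^d.
Divisors of 6: 1, 2, 3, 6; μ(6/d) for each: 1, -1, -1, 1.
Σ = 8^1 − 8^2 − 8^3 + 8^6 = 261576.
N = 261576/6 = 43596.

43596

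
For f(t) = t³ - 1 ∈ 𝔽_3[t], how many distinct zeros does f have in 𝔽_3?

Evaluate at each of the 3 elements of 𝔽_3:
f(0) = 2; f(1) = 0 → root; f(2) = 1.
Roots: {1}.

1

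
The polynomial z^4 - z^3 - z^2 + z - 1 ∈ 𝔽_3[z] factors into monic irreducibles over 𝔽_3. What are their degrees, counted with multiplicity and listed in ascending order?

Write g(z) = z^4 - z^3 - z^2 + z - 1.
Roots in 𝔽_3: g(0) = 2; g(1) = 2; g(2) = 2.
Complete factorization: g(z) = (z^4 - z^3 - z^2 + z - 1).
Factor degrees with multiplicity: 4 = 4.

4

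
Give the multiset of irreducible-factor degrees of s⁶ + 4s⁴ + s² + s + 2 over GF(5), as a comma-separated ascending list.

2, 2, 2

Write f(s) = s⁶ + 4s⁴ + s² + s + 2.
Roots in GF(5): f(0) = 2; f(1) = 4; f(2) = 1; f(3) = 2; f(4) = 2.
Complete factorization: f(s) = (s² + 2s + 3)·(s² + 4s + 2)^2.
Factor degrees with multiplicity: 2 + 2 + 2 = 6.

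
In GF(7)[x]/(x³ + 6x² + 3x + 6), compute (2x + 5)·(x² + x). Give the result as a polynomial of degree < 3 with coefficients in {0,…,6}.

2x^2 + 6x + 2

Multiply in GF(7)[x]: (2x + 5)·(x² + x) = 2x³ + 5x.
Reduce using x³ ≡ x² + 4x + 1 (mod x³ + 6x² + 3x + 6).
Reduced: 2x² + 6x + 2.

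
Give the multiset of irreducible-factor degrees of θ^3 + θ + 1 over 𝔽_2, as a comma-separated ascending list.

3

Write h(θ) = θ^3 + θ + 1.
Roots in 𝔽_2: h(0) = 1; h(1) = 1.
Complete factorization: h(θ) = (θ^3 + θ + 1).
Factor degrees with multiplicity: 3 = 3.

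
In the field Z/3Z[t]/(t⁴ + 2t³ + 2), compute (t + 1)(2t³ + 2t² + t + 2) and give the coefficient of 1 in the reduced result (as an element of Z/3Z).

Multiply in Z/3Z[t]: (t + 1)·(2t³ + 2t² + t + 2) = 2t⁴ + t³ + 2.
Reduce using t⁴ ≡ t³ + 1 (mod t⁴ + 2t³ + 2).
Reduced: 1.

1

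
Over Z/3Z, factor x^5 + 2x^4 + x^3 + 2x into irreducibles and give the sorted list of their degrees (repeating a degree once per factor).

1, 1, 1, 2

Write f(x) = x^5 + 2x^4 + x^3 + 2x.
Roots in Z/3Z: f(0) = 0 → root; f(1) = 0 → root; f(2) = 1.
Linear factors from roots: (x), (x + 2).
Complete factorization: f(x) = (x)·(x + 2)^2·(x^2 + x + 2).
Factor degrees with multiplicity: 1 + 1 + 1 + 2 = 5.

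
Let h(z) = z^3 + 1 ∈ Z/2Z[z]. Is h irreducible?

No

Check for roots in Z/2Z: h(0) = 1; h(1) = 0 → root.
h(1) = 0, so (z − 1) divides h(z); h is reducible.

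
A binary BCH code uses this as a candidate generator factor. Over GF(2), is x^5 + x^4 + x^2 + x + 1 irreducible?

Write g(x) = x^5 + x^4 + x^2 + x + 1.
Check for roots in GF(2): g(0) = 1; g(1) = 1.
No roots, so no linear factors.
Monic irreducibles of degree 2 over GF(2): x^2 + x + 1.
None of them divide g (all give nonzero remainder).
No irreducible factor of degree ≤ 2 exists, so g is irreducible over GF(2).

Yes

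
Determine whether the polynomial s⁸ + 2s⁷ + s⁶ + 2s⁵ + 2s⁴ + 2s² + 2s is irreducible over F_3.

Write m(s) = s⁸ + 2s⁷ + s⁶ + 2s⁵ + 2s⁴ + 2s² + 2s.
Check for roots in F_3: m(0) = 0 → root; m(1) = 0 → root; m(2) = 0 → root.
m(0) = 0, so (s) divides m(s); m is reducible.

No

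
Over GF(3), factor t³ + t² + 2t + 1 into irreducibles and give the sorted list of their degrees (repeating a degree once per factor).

Write g(t) = t³ + t² + 2t + 1.
Roots in GF(3): g(0) = 1; g(1) = 2; g(2) = 2.
Complete factorization: g(t) = (t³ + t² + 2t + 1).
Factor degrees with multiplicity: 3 = 3.

3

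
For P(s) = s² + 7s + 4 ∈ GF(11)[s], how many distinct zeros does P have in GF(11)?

Evaluate at each of the 11 elements of GF(11):
P(0) = 4; P(1) = 1; P(2) = 0 → root; P(3) = 1; P(4) = 4; P(5) = 9; P(6) = 5; P(7) = 3; P(8) = 3; P(9) = 5; P(10) = 9.
Roots: {2}.

1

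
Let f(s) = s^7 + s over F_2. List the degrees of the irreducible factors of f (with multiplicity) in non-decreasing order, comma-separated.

Roots in F_2: f(0) = 0 → root; f(1) = 0 → root.
Linear factors from roots: (s), (s + 1).
Complete factorization: f(s) = (s)·(s + 1)^2·(s^2 + s + 1)^2.
Factor degrees with multiplicity: 1 + 1 + 1 + 2 + 2 = 7.

1, 1, 1, 2, 2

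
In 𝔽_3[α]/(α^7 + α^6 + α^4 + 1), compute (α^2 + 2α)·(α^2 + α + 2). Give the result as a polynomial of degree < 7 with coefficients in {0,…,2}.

Multiply in 𝔽_3[α]: (α^2 + 2α)·(α^2 + α + 2) = α^4 + α^2 + α.
Reduced: α^4 + α^2 + α.

α^4 + α^2 + α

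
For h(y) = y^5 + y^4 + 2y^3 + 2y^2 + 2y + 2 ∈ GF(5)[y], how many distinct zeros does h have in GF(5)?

Evaluate at each of the 5 elements of GF(5):
h(0) = 2; h(1) = 0 → root; h(2) = 3; h(3) = 4; h(4) = 0 → root.
Roots: {1, 4}.

2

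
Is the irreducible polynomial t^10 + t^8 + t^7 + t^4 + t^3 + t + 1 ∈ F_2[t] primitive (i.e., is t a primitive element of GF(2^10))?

Write f(t) = t^10 + t^8 + t^7 + t^4 + t^3 + t + 1.
|GF(2^10)^×| = 2^10 − 1 = 1023. Prime factorization: 1023 = 3·11·31.
f is primitive ⇔ t has order 1023 in GF(2)[t]/(f), i.e. t^(1023/q) ≠ 1 for each prime q | 1023.
t^(341) mod f = 1
t^(93) mod f = t^9 + t^7 + t^2.
t^(33) mod f = t^7 + t^6 + t^4 + t^3 + t^2 + t + 1.
Since t^(341) = 1, the order of t divides 341 < 1023; not primitive.

No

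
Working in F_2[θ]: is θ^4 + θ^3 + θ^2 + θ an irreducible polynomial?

Write P(θ) = θ^4 + θ^3 + θ^2 + θ.
Check for roots in F_2: P(0) = 0 → root; P(1) = 0 → root.
P(0) = 0, so (θ) divides P(θ); P is reducible.

No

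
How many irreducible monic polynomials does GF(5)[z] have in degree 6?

2580

x^(5^6) − x is the product of all monic irreducibles of degree dividing 6; Möbius inversion gives N = (1/6) Σ μ(6/d)·5^d.
Divisors of 6: 1, 2, 3, 6; μ(6/d) for each: 1, -1, -1, 1.
Σ = 5^1 − 5^2 − 5^3 + 5^6 = 15480.
N = 15480/6 = 2580.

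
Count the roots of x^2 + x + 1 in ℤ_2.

0

Write P(x) = x^2 + x + 1.
Evaluate at each of the 2 elements of ℤ_2:
P(0) = 1; P(1) = 1.
No element is a root.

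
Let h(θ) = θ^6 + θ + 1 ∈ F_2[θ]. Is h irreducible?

Yes

Check for roots in F_2: h(0) = 1; h(1) = 1.
No roots, so no linear factors.
Monic irreducibles of degree 2 over GF(2): θ^2 + θ + 1.
None of them divide h (all give nonzero remainder).
Monic irreducibles of degree 3 over GF(2): θ^3 + θ + 1, θ^3 + θ^2 + 1.
None of them divide h (all give nonzero remainder).
No irreducible factor of degree ≤ 3 exists, so h is irreducible over GF(2).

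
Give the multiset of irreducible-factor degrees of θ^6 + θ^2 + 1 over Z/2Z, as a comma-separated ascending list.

3, 3

Write h(θ) = θ^6 + θ^2 + 1.
Roots in Z/2Z: h(0) = 1; h(1) = 1.
Complete factorization: h(θ) = (θ^3 + θ + 1)^2.
Factor degrees with multiplicity: 3 + 3 = 6.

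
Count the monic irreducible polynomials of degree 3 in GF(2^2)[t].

20

The number of monic irreducibles of degree 3 over GF(4) is (1/3)·Σ_{d∣3} μ(3/d) 4^d.
Divisors of 3: 1, 3; μ(3/d) for each: -1, 1.
Σ = − 4^1 + 4^3 = 60.
N = 60/3 = 20.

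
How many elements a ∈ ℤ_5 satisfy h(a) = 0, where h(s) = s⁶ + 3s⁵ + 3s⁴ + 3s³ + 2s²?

Evaluate at each of the 5 elements of ℤ_5:
h(0) = 0 → root; h(1) = 2; h(2) = 0 → root; h(3) = 0 → root; h(4) = 0 → root.
Roots: {0, 2, 3, 4}.

4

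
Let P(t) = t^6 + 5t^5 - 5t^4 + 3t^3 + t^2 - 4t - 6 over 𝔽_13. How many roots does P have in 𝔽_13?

Evaluate at each of the 13 elements of 𝔽_13:
P(0) = 7; P(1) = 8; P(2) = 2; P(3) = 12; P(4) = 10; P(5) = 3; P(6) = 7; P(7) = 0 → root; P(8) = 10; P(9) = 0 → root; P(10) = 5; P(11) = 1; P(12) = 0 → root.
Roots: {7, 9, 12}.

3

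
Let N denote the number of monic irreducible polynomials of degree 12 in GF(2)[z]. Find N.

The number of monic irreducibles of degree 12 over GF(2) is (1/12)·Σ_{d∣12} μ(12/d) 2^d.
Divisors of 12: 1, 2, 3, 4, 6, 12; μ(12/d) for each: 0, 1, 0, -1, -1, 1.
Σ = 2^2 − 2^4 − 2^6 + 2^12 = 4020.
N = 4020/12 = 335.

335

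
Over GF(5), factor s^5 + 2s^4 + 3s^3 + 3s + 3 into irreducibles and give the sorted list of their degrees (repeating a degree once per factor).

5

Write h(s) = s^5 + 2s^4 + 3s^3 + 3s + 3.
Roots in GF(5): h(0) = 3; h(1) = 2; h(2) = 2; h(3) = 3; h(4) = 3.
Complete factorization: h(s) = (s^5 + 2s^4 + 3s^3 + 3s + 3).
Factor degrees with multiplicity: 5 = 5.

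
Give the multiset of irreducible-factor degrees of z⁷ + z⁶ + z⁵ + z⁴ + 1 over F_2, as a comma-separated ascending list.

7

Write g(z) = z⁷ + z⁶ + z⁵ + z⁴ + 1.
Roots in F_2: g(0) = 1; g(1) = 1.
Complete factorization: g(z) = (z⁷ + z⁶ + z⁵ + z⁴ + 1).
Factor degrees with multiplicity: 7 = 7.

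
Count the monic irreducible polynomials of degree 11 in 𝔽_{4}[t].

The number of monic irreducibles of degree 11 over GF(4) is (1/11)·Σ_{d∣11} μ(11/d) 4^d.
Divisors of 11: 1, 11; μ(11/d) for each: -1, 1.
Σ = − 4^1 + 4^11 = 4194300.
N = 4194300/11 = 381300.

381300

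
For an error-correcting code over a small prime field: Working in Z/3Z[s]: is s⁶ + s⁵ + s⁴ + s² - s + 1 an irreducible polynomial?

Write f(s) = s⁶ + s⁵ + s⁴ + s² - s + 1.
Check for roots in Z/3Z: f(0) = 1; f(1) = 1; f(2) = 1.
No roots, so no linear factors.
Monic irreducibles of degree 2 over GF(3): s² + 1, s² + s - 1, s² - s - 1.
s² + 1 divides f: f(s) = (s² + 1)·(s⁴ + s³ - s + 1).

No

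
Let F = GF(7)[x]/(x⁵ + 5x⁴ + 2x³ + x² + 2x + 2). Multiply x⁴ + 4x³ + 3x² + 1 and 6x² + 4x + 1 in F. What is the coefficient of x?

Multiply in GF(7)[x]: (x⁴ + 4x³ + 3x² + 1)·(6x² + 4x + 1) = 6x⁶ + 2x³ + 2x² + 4x + 1.
Reduce using x⁵ ≡ 2x⁴ + 5x³ + 6x² + 5x + 5 (mod x⁵ + 5x⁴ + 2x³ + x² + 2x + 2).
Reduced: 5x⁴ + 6x² + 3x + 5.

3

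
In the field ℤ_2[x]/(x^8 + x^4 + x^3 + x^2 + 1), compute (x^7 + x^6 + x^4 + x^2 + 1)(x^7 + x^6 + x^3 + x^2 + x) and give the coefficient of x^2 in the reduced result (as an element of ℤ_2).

1

Multiply in ℤ_2[x]: (x^7 + x^6 + x^4 + x^2 + 1)·(x^7 + x^6 + x^3 + x^2 + x) = x^14 + x^12 + x^11 + x^9 + x^8 + x^7 + x^4 + x^2 + x.
Reduce using x^8 ≡ x^4 + x^3 + x^2 + 1 (mod x^8 + x^4 + x^3 + x^2 + 1).
Reduced: x^7 + x^2 + x + 1.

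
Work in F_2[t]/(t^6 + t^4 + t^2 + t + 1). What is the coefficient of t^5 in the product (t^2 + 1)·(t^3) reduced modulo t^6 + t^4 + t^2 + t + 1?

1

Multiply in F_2[t]: (t^2 + 1)·(t^3) = t^5 + t^3.
Reduced: t^5 + t^3.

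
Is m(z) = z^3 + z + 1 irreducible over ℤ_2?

Check for roots in ℤ_2: m(0) = 1; m(1) = 1.
No roots. A degree-3 polynomial over a field with no linear factor is irreducible.

Yes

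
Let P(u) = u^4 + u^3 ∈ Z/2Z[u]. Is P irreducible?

No

Check for roots in Z/2Z: P(0) = 0 → root; P(1) = 0 → root.
P(0) = 0, so (u) divides P(u); P is reducible.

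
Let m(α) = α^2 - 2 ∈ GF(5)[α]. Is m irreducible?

Yes

Check for roots in GF(5): m(0) = 3; m(1) = 4; m(2) = 2; m(3) = 2; m(4) = 4.
No roots. A degree-2 polynomial over a field with no linear factor is irreducible.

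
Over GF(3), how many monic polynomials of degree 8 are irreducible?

Gauss's count: N_{3}(8) = (1/8) Σ_{d|8} μ(8/d)·3^d.
Divisors of 8: 1, 2, 4, 8; μ(8/d) for each: 0, 0, -1, 1.
Σ = − 3^4 + 3^8 = 6480.
N = 6480/8 = 810.

810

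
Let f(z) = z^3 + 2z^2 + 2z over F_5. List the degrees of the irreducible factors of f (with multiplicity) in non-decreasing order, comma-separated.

1, 1, 1

Roots in F_5: f(0) = 0 → root; f(1) = 0 → root; f(2) = 0 → root; f(3) = 1; f(4) = 4.
Linear factors from roots: (z), (z + 4), (z + 3).
Complete factorization: f(z) = (z)·(z + 3)·(z + 4).
Factor degrees with multiplicity: 1 + 1 + 1 = 3.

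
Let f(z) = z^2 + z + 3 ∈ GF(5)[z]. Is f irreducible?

No

Check for roots in GF(5): f(0) = 3; f(1) = 0 → root; f(2) = 4; f(3) = 0 → root; f(4) = 3.
f(1) = 0, so (z − 1) divides f(z); f is reducible.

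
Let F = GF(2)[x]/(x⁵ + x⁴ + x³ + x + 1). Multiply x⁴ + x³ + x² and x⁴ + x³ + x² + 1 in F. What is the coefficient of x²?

Multiply in GF(2)[x]: (x⁴ + x³ + x²)·(x⁴ + x³ + x² + 1) = x⁸ + x⁶ + x³ + x².
Reduce using x⁵ ≡ x⁴ + x³ + x + 1 (mod x⁵ + x⁴ + x³ + x + 1).
Reduced: x³ + x² + x.

1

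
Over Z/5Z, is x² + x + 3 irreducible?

Write g(x) = x² + x + 3.
Check for roots in Z/5Z: g(0) = 3; g(1) = 0 → root; g(2) = 4; g(3) = 0 → root; g(4) = 3.
g(1) = 0, so (x − 1) divides g(x); g is reducible.

No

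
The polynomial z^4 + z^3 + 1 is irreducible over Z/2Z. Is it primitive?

Yes

Write f(z) = z^4 + z^3 + 1.
|GF(2^4)^×| = 2^4 − 1 = 15. Prime factorization: 15 = 3·5.
f is primitive ⇔ z has order 15 in GF(2)[z]/(f), i.e. z^(15/q) ≠ 1 for each prime q | 15.
z^(5) mod f = z^3 + z + 1.
z^(3) mod f = z^3.
None equal 1, so z has full order 15; f is primitive.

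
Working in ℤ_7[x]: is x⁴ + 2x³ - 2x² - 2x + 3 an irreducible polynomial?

Write h(x) = x⁴ + 2x³ - 2x² - 2x + 3.
Check for roots in ℤ_7: h(0) = 3; h(1) = 2; h(2) = 2; h(3) = 2; h(4) = 4; h(5) = 6; h(6) = 2.
No roots, so no linear factors.
Degree-2 irreducible divisors: test the 21 monic irreducibles of degree 2 over GF(7).
None of them divide h (all give nonzero remainder).
No irreducible factor of degree ≤ 2 exists, so h is irreducible over GF(7).

Yes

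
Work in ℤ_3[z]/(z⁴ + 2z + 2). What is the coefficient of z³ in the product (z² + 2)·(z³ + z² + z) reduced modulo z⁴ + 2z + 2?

0

Multiply in ℤ_3[z]: (z² + 2)·(z³ + z² + z) = z⁵ + z⁴ + 2z² + 2z.
Reduce using z⁴ ≡ z + 1 (mod z⁴ + 2z + 2).
Reduced: z + 1.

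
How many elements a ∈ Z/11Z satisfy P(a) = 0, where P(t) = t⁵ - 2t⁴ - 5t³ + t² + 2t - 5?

2

Evaluate at each of the 11 elements of Z/11Z:
P(0) = 6; P(1) = 3; P(2) = 7; P(3) = 0 → root; P(4) = 2; P(5) = 4; P(6) = 0 → root; P(7) = 8; P(8) = 3; P(9) = 4; P(10) = 7.
Roots: {3, 6}.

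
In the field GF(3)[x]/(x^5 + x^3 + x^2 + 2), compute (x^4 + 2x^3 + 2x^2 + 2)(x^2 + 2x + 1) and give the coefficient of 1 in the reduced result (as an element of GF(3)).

0

Multiply in GF(3)[x]: (x^4 + 2x^3 + 2x^2 + 2)·(x^2 + 2x + 1) = x^6 + x^5 + x^4 + x^2 + x + 2.
Reduce using x^5 ≡ 2x^3 + 2x^2 + 1 (mod x^5 + x^3 + x^2 + 2).
Reduced: x^3 + 2x.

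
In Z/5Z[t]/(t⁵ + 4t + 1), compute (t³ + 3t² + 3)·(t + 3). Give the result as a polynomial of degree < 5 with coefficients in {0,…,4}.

t^4 + t^3 + 4t^2 + 3t + 4

Multiply in Z/5Z[t]: (t³ + 3t² + 3)·(t + 3) = t⁴ + t³ + 4t² + 3t + 4.
Reduced: t⁴ + t³ + 4t² + 3t + 4.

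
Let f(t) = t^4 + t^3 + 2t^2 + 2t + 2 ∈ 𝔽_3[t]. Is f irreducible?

Check for roots in 𝔽_3: f(0) = 2; f(1) = 2; f(2) = 2.
No roots, so no linear factors.
Monic irreducibles of degree 2 over GF(3): t^2 + 1, t^2 + t + 2, t^2 + 2t + 2.
None of them divide f (all give nonzero remainder).
No irreducible factor of degree ≤ 2 exists, so f is irreducible over GF(3).

Yes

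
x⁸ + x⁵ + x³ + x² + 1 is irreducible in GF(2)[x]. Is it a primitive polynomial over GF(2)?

Write f(x) = x⁸ + x⁵ + x³ + x² + 1.
|GF(2^8)^×| = 2^8 − 1 = 255. Prime factorization: 255 = 3·5·17.
f is primitive ⇔ x has order 255 in GF(2)[x]/(f), i.e. x^(255/q) ≠ 1 for each prime q | 255.
x^(85) mod f = x⁷ + x⁵ + x⁴ + x³ + x² + x.
x^(51) mod f = x⁷ + x⁶ + x⁴ + x³ + x².
x^(15) mod f = x⁷ + x⁶ + x⁵ + x².
None equal 1, so x has full order 255; f is primitive.

Yes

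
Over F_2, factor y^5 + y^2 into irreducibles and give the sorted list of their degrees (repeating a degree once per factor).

Write g(y) = y^5 + y^2.
Roots in F_2: g(0) = 0 → root; g(1) = 0 → root.
Linear factors from roots: (y), (y + 1).
Complete factorization: g(y) = (y + 1)·(y)^2·(y^2 + y + 1).
Factor degrees with multiplicity: 1 + 1 + 1 + 2 = 5.

1, 1, 1, 2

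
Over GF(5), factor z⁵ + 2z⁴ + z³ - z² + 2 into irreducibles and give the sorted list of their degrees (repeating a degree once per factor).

1, 1, 1, 2

Write h(z) = z⁵ + 2z⁴ + z³ - z² + 2.
Roots in GF(5): h(0) = 2; h(1) = 0 → root; h(2) = 0 → root; h(3) = 0 → root; h(4) = 1.
Linear factors from roots: (z - 1), (z - 2), (z + 2).
Complete factorization: h(z) = (z + 2)·(z - 2)·(z - 1)·(z² - 2z - 2).
Factor degrees with multiplicity: 1 + 1 + 1 + 2 = 5.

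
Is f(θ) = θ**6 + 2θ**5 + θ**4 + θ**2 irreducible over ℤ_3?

Check for roots in ℤ_3: f(0) = 0 → root; f(1) = 2; f(2) = 1.
f(0) = 0, so (θ) divides f(θ); f is reducible.

No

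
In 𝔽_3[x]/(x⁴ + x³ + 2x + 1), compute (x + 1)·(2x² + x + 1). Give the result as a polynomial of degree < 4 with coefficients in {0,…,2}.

2x^3 + 2x + 1

Multiply in 𝔽_3[x]: (x + 1)·(2x² + x + 1) = 2x³ + 2x + 1.
Reduced: 2x³ + 2x + 1.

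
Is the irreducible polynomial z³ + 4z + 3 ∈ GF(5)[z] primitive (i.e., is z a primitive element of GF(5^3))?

Yes

Write f(z) = z³ + 4z + 3.
|GF(5^3)^×| = 5^3 − 1 = 124. Prime factorization: 124 = 2^2·31.
f is primitive ⇔ z has order 124 in GF(5)[z]/(f), i.e. z^(124/q) ≠ 1 for each prime q | 124.
z^(62) mod f = 4.
z^(4) mod f = z² + 2z.
None equal 1, so z has full order 124; f is primitive.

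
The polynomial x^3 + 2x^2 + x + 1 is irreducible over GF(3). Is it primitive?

Yes

Write f(x) = x^3 + 2x^2 + x + 1.
|GF(3^3)^×| = 3^3 − 1 = 26. Prime factorization: 26 = 2·13.
f is primitive ⇔ x has order 26 in GF(3)[x]/(f), i.e. x^(26/q) ≠ 1 for each prime q | 26.
x^(13) mod f = 2.
x^(2) mod f = x^2.
None equal 1, so x has full order 26; f is primitive.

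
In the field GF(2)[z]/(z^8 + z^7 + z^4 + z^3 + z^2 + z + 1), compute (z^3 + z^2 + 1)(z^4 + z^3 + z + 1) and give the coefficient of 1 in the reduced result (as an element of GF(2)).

Multiply in GF(2)[z]: (z^3 + z^2 + 1)·(z^4 + z^3 + z + 1) = z^7 + z^5 + z^3 + z^2 + z + 1.
Reduced: z^7 + z^5 + z^3 + z^2 + z + 1.

1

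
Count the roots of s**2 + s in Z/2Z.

Write g(s) = s**2 + s.
Evaluate at each of the 2 elements of Z/2Z:
g(0) = 0 → root; g(1) = 0 → root.
Roots: {0, 1}.

2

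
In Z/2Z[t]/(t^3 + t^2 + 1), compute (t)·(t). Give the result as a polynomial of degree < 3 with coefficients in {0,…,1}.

Multiply in Z/2Z[t]: (t)·(t) = t^2.
Reduced: t^2.

t^2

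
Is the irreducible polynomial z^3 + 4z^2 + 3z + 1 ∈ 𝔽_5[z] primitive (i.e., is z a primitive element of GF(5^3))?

No

Write f(z) = z^3 + 4z^2 + 3z + 1.
|GF(5^3)^×| = 5^3 − 1 = 124. Prime factorization: 124 = 2^2·31.
f is primitive ⇔ z has order 124 in GF(5)[z]/(f), i.e. z^(124/q) ≠ 1 for each prime q | 124.
z^(62) mod f = 1
z^(4) mod f = 3z^2 + z + 4.
Since z^(62) = 1, the order of z divides 62 < 124; not primitive.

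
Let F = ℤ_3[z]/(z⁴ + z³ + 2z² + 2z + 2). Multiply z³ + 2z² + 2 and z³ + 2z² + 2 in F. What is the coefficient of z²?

2

Multiply in ℤ_3[z]: (z³ + 2z² + 2)·(z³ + 2z² + 2) = z⁶ + z⁵ + z⁴ + z³ + 2z² + 1.
Reduce using z⁴ ≡ 2z³ + z² + z + 1 (mod z⁴ + z³ + 2z² + 2z + 2).
Reduced: 2z² + 2z.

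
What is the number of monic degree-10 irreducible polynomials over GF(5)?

The number of monic irreducibles of degree 10 over GF(5) is (1/10)·Σ_{d∣10} μ(10/d) 5^d.
Divisors of 10: 1, 2, 5, 10; μ(10/d) for each: 1, -1, -1, 1.
Σ = 5^1 − 5^2 − 5^5 + 5^10 = 9762480.
N = 9762480/10 = 976248.

976248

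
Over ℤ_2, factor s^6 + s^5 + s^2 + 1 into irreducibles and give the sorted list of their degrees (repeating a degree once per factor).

1, 2, 3

Write f(s) = s^6 + s^5 + s^2 + 1.
Roots in ℤ_2: f(0) = 1; f(1) = 0 → root.
Linear factors from roots: (s + 1).
Complete factorization: f(s) = (s + 1)·(s^2 + s + 1)·(s^3 + s^2 + 1).
Factor degrees with multiplicity: 1 + 2 + 3 = 6.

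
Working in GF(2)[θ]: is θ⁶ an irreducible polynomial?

No

Write h(θ) = θ⁶.
Check for roots in GF(2): h(0) = 0 → root; h(1) = 1.
h(0) = 0, so (θ) divides h(θ); h is reducible.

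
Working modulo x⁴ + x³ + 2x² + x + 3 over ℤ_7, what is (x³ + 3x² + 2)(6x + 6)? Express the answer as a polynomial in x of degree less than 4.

4x^3 + 6x^2 + 6x + 1

Multiply in ℤ_7[x]: (x³ + 3x² + 2)·(6x + 6) = 6x⁴ + 3x³ + 4x² + 5x + 5.
Reduce using x⁴ ≡ 6x³ + 5x² + 6x + 4 (mod x⁴ + x³ + 2x² + x + 3).
Reduced: 4x³ + 6x² + 6x + 1.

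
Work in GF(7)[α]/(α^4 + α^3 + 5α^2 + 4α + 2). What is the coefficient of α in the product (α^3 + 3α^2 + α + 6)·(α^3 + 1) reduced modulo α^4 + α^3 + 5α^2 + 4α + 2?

Multiply in GF(7)[α]: (α^3 + 3α^2 + α + 6)·(α^3 + 1) = α^6 + 3α^5 + α^4 + 3α^2 + α + 6.
Reduce using α^4 ≡ 6α^3 + 2α^2 + 3α + 5 (mod α^4 + α^3 + 5α^2 + 4α + 2).
Reduced: 6α^3 + 2α^2 + 4.

0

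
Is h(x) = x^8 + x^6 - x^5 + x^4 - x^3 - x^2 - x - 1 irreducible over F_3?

Yes

Check for roots in F_3: h(0) = 2; h(1) = 1; h(2) = 1.
No roots, so no linear factors.
Monic irreducibles of degree 2 over GF(3): x^2 + 1, x^2 + x - 1, x^2 - x - 1.
None of them divide h (all give nonzero remainder).
Degree-3 irreducible divisors: test the 8 monic irreducibles of degree 3 over GF(3).
None of them divide h (all give nonzero remainder).
Degree-4 irreducible divisors: test the 18 monic irreducibles of degree 4 over GF(3).
None of them divide h (all give nonzero remainder).
No irreducible factor of degree ≤ 4 exists, so h is irreducible over GF(3).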